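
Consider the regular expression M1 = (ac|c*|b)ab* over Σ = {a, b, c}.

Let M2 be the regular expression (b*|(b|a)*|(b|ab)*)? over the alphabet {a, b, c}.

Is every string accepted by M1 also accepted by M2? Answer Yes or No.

No

The string ca is in L(M1) but not in L(M2).
So L(M1) ⊄ L(M2).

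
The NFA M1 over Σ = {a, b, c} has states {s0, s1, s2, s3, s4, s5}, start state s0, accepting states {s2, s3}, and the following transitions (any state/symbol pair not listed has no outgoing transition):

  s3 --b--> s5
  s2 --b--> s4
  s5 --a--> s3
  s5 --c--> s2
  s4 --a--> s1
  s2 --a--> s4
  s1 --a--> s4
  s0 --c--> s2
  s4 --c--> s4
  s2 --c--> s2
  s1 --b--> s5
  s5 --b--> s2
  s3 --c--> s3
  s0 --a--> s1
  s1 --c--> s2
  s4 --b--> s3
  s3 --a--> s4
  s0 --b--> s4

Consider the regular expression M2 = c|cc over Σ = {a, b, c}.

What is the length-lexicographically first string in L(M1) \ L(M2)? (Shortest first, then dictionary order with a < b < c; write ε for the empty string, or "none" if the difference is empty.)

ac

The string ac is accepted by M1 but not by M2.
No shorter string lies in the difference, and ac is the lexicographically first length-2 string in L(M1) \ L(M2).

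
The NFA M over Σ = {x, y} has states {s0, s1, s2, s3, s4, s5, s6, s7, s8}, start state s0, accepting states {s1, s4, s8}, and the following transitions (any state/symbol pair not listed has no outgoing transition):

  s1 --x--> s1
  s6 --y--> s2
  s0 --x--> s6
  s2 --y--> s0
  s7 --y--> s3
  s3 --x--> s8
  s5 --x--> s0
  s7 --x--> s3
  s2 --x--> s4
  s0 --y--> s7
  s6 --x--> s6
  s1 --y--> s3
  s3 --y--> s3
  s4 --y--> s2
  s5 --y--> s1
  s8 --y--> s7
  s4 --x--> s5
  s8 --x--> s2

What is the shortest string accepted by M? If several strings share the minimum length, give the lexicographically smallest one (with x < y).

xyx

A breadth-first search from s0 reaches an accepting state first via the path s0 → s6 → s2 → s4 on input xyx.
No string of length < 3 is accepted (BFS exhausts all shorter strings without reaching an accepting state), and xyx is the lexicographically least accepting string of length 3.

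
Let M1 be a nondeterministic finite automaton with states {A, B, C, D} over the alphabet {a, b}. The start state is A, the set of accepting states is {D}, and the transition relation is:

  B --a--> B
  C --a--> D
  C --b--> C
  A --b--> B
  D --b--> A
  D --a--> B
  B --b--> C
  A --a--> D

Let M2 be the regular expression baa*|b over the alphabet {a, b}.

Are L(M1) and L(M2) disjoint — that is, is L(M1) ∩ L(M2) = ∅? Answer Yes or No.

Converting the expression M2 to a DFA (subset construction, then merging equivalent states) gives the minimal DFA with states {r0, r1, r2}, start state r0, accepting states {r2} and transitions r0: a→r1, b→r2; r1: a→r1, b→r1; r2: a→r2, b→r1.
Exploring the product automaton M1 × M2 from the start pair (A, r0), following both machines on each input symbol, reaches 6 state pairs: (A, r0), (D, r1), (B, r2), (B, r1), (A, r1), (C, r1).
M1 accepts in {D} and M2 accepts in {r2}; no reachable pair has both components accepting, so no string drives both machines to acceptance simultaneously and L(M1) ∩ L(M2) = ∅.
So no string is accepted by both, and the intersection is empty.

Yes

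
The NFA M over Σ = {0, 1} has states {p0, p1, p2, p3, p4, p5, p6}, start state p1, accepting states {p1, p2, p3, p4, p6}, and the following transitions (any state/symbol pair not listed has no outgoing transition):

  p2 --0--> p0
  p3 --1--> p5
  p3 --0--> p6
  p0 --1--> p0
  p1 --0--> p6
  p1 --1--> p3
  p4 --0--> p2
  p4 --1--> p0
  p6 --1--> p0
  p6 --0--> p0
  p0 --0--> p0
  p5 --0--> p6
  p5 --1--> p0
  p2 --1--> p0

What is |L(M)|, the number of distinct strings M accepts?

The useful subgraph on states {p1, p3, p5, p6} is acyclic, so L(M) is finite; the longest accepting path visits 4 useful states, giving maximum string length 3.
Counting accepting paths from p1 by length: 1 of length 0, 2 of length 1, 1 of length 2, 1 of length 3. Total 5.

5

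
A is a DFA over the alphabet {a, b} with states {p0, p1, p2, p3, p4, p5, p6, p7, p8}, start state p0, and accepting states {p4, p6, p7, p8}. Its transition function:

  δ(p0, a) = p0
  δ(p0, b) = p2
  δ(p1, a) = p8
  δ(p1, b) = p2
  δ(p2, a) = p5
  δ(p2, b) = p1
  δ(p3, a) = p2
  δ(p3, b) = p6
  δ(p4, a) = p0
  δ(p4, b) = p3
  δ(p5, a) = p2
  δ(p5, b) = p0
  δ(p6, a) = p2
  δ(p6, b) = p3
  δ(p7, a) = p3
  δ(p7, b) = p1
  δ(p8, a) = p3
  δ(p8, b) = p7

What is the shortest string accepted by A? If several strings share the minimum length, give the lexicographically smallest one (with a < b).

bba

A breadth-first search from p0 reaches an accepting state first via the path p0 → p2 → p1 → p8 on input bba.
No string of length < 3 is accepted (BFS exhausts all shorter strings without reaching an accepting state), and bba is the lexicographically least accepting string of length 3.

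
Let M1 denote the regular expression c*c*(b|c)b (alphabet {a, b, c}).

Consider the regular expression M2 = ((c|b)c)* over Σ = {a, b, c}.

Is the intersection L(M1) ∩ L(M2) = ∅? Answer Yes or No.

Yes

Converting the expression M1 to a DFA (subset construction, then merging equivalent states) gives the minimal DFA with states {r0, r1, r2, r3, r4, r5}, start state r0, accepting states {r4, r5} and transitions r0: a→r1, b→r2, c→r3; r1: a→r1, b→r1, c→r1; r2: a→r1, b→r4, c→r1; r3: a→r1, b→r5, c→r3; r4: a→r1, b→r1, c→r1; r5: a→r1, b→r4, c→r1.
Converting the expression M2 to a DFA (subset construction, then merging equivalent states) gives the minimal DFA with states {t0, t1, t2}, start state t0, accepting states {t0} and transitions t0: a→t1, b→t2, c→t2; t1: a→t1, b→t1, c→t1; t2: a→t1, b→t1, c→t0.
Exploring the product automaton M1 × M2 from the start pair (r0, t0), following both machines on each input symbol, reaches 10 state pairs: (r0, t0), (r1, t1), (r2, t2), (r3, t2), (r4, t1), (r1, t0), (r5, t1), (r3, t0), (r1, t2), (r5, t2).
M1 accepts in {r4, r5} and M2 accepts in {t0}; no reachable pair has both components accepting, so no string drives both machines to acceptance simultaneously and L(M1) ∩ L(M2) = ∅.
So no string is accepted by both, and the intersection is empty.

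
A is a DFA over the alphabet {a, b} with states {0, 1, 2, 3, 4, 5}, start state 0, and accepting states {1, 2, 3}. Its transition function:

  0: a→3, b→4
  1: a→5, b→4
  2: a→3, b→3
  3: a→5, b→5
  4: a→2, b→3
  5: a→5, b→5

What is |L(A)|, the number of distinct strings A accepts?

The useful subgraph on states {0, 2, 3, 4} is acyclic, so L(A) is finite; the longest accepting path visits 4 useful states, giving maximum string length 3.
Counting accepting paths from 0 by length: 1 of length 1, 2 of length 2, 2 of length 3. Total 5.

5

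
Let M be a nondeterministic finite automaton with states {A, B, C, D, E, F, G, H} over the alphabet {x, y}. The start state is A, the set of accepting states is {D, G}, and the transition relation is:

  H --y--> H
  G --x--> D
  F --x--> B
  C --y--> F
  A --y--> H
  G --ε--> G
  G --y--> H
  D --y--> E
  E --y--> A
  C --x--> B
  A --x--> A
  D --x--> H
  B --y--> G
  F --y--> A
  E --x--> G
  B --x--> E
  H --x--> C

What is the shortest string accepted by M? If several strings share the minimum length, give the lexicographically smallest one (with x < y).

A breadth-first search from A reaches an accepting state first via the path A → H → C → B → G on input yxxy.
No string of length < 4 is accepted (BFS exhausts all shorter strings without reaching an accepting state), and yxxy is the lexicographically least accepting string of length 4.

yxxy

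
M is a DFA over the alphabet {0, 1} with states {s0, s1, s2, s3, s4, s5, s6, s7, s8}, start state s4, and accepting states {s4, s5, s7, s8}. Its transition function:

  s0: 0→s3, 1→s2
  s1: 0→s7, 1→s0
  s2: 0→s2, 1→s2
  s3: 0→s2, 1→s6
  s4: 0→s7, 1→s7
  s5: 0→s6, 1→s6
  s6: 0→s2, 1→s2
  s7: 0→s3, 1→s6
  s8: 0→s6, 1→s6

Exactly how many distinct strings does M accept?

The useful subgraph on states {s4, s7} is acyclic, so L(M) is finite; the longest accepting path visits 2 useful states, giving maximum string length 1.
Counting accepting paths from s4 by length: 1 of length 0, 2 of length 1. Total 3.

3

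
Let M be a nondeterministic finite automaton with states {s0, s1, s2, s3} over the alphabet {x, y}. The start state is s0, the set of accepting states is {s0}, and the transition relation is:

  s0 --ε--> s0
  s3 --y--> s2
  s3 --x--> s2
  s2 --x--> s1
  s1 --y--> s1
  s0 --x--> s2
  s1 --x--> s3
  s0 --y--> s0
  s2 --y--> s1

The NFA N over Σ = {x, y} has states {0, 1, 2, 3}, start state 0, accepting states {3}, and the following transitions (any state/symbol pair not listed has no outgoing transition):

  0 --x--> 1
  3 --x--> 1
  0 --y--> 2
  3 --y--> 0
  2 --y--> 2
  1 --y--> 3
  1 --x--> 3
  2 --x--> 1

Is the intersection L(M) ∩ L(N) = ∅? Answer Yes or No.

Yes

Exploring the product automaton M × N from the start pair (s0, 0), following both machines on each input symbol, reaches 11 state pairs: (s0, 0), (s2, 1), (s0, 2), (s1, 3), (s3, 1), (s1, 0), (s2, 3), (s1, 2), (s1, 1), (s3, 3), (s2, 0).
M accepts in {s0} and N accepts in {3}; no reachable pair has both components accepting, so no string drives both machines to acceptance simultaneously and L(M) ∩ L(N) = ∅.
So no string is accepted by both, and the intersection is empty.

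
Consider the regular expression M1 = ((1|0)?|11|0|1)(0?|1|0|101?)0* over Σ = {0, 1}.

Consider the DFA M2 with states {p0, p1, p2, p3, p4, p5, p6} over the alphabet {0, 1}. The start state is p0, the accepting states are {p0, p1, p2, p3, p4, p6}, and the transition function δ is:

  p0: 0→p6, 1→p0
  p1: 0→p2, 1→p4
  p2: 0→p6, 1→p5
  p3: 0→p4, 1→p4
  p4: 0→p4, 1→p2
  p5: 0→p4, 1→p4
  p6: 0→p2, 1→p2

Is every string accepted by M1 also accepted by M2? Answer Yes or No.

Converting the expression M1 to a DFA (subset construction, then merging equivalent states) gives the minimal DFA with states {r0, r1, r2, r3, r4, r5, r6, r7}, start state r0, accepting states {r0, r1, r2, r3, r4, r5, r6} and transitions r0: 0→r1, 1→r2; r1: 0→r3, 1→r4; r2: 0→r5, 1→r6; r3: 0→r3, 1→r7; r4: 0→r5, 1→r7; r5: 0→r3, 1→r3; r6: 0→r5, 1→r4; r7: 0→r7, 1→r7.
Exploring the product automaton M1 × M2 from the start pair (r0, p0), following both machines on each input symbol, reaches 14 state pairs: (r0, p0), (r1, p6), (r2, p0), (r3, p2), (r4, p2), (r5, p6), (r6, p0), (r3, p6), (r7, p5), (r4, p0), (r7, p2), (r7, p4), (r7, p0), (r7, p6).
M1 accepts in {r0, r1, r2, r3, r4, r5, r6} and M2 accepts in {p0, p1, p2, p3, p4, p6}. The reachable pairs whose M1-component is accepting are (r0, p0), (r1, p6), (r2, p0), (r3, p2), (r4, p2), (r5, p6), (r6, p0), (r3, p6), (r4, p0); in each of them the M2-component is accepting too, so the product for L(M1) \ L(M2) (M1-component accepting, M2-component rejecting) has no reachable accepting pair and the difference is empty.
Hence every string in L(M1) is also in L(M2).

Yes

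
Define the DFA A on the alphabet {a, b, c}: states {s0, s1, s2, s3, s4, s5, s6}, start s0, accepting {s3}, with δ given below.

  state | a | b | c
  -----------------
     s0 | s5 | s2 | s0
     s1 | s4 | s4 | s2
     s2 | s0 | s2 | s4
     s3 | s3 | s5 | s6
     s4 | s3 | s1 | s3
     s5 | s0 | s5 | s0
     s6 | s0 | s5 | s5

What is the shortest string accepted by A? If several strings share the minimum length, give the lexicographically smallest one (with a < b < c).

A breadth-first search from s0 reaches an accepting state first via the path s0 → s2 → s4 → s3 on input bca.
No string of length < 3 is accepted (BFS exhausts all shorter strings without reaching an accepting state), and bca is the lexicographically least accepting string of length 3.

bca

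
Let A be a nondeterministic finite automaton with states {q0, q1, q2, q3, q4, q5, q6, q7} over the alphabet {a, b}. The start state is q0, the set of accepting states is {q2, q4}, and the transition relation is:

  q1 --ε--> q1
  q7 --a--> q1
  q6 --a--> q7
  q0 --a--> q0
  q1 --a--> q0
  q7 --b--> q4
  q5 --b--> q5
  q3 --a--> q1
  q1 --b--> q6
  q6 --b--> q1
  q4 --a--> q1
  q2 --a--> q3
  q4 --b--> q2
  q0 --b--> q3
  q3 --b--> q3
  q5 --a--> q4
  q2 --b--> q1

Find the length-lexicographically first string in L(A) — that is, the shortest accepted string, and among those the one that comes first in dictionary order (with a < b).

babab

A breadth-first search from q0 reaches an accepting state first via the path q0 → q3 → q1 → q6 → q7 → q4 on input babab.
No string of length < 5 is accepted (BFS exhausts all shorter strings without reaching an accepting state), and babab is the lexicographically least accepting string of length 5.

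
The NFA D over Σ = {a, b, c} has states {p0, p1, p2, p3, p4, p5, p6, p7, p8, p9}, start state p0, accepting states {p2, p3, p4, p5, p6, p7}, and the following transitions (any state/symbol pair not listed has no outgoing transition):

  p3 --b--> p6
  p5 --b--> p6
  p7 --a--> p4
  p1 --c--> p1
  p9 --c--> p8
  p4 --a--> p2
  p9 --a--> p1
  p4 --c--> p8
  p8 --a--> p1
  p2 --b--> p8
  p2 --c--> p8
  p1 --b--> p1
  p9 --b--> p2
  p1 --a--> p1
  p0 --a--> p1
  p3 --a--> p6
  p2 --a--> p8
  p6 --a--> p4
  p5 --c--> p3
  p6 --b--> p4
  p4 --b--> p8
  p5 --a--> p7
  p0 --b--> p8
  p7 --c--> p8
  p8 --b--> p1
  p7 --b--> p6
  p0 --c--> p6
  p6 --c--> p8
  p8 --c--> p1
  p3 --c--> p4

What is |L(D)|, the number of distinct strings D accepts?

The useful subgraph on states {p0, p2, p4, p6} is acyclic, so L(D) is finite; the longest accepting path visits 4 useful states, giving maximum string length 3.
Counting accepting paths from p0 by length: 1 of length 1, 2 of length 2, 2 of length 3. Total 5.

5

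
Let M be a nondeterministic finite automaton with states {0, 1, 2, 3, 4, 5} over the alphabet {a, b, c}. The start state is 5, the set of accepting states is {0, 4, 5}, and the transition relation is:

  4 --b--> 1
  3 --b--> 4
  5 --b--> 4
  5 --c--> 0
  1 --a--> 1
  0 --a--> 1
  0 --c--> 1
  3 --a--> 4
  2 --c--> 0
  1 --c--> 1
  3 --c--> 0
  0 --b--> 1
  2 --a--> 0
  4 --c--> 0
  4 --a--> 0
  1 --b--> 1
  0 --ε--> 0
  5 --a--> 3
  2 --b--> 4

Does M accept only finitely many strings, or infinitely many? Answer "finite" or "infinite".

The useful states (reachable from 5 and able to reach an accepting state) are {0, 3, 4, 5}.
Restricted to these states the transition graph has no cycle, so every accepting path has bounded length and L is finite.

finite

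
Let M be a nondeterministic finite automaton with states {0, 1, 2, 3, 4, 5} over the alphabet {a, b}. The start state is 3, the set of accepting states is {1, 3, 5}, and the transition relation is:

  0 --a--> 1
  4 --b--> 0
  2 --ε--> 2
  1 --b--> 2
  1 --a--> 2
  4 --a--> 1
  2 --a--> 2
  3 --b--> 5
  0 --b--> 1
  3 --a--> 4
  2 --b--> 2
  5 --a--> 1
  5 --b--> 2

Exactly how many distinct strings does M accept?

6

The useful subgraph on states {0, 1, 3, 4, 5} is acyclic, so L(M) is finite; the longest accepting path visits 4 useful states, giving maximum string length 3.
Counting accepting paths from 3 by length: 1 of length 0, 1 of length 1, 2 of length 2, 2 of length 3. Total 6.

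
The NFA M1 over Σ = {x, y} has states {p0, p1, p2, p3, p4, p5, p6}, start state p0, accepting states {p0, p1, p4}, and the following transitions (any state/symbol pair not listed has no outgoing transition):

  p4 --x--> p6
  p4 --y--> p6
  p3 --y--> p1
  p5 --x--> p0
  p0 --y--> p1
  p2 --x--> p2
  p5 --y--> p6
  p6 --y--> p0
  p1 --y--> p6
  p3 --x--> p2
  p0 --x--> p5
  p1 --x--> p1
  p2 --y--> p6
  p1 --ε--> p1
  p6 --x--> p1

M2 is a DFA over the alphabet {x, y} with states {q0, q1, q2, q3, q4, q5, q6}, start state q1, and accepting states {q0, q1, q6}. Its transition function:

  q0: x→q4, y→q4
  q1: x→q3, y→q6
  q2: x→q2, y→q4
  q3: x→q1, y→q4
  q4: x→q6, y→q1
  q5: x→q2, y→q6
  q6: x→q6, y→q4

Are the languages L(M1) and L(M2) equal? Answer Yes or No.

Exploring the product automaton M1 × M2 from the start pair (p0, q1), following both machines on each input symbol, reaches 4 state pairs: (p0, q1), (p5, q3), (p1, q6), (p6, q4).
M1 accepts in {p0, p1, p4} and M2 accepts in {q0, q1, q6}. In every reachable pair the two components are either both accepting — (p0, q1), (p1, q6) — or both non-accepting, so no string is accepted by exactly one of the machines: L(M1) \ L(M2) and L(M2) \ L(M1) are both empty.
Hence every string is accepted by M1 iff it is accepted by M2, and the two languages coincide.

Yes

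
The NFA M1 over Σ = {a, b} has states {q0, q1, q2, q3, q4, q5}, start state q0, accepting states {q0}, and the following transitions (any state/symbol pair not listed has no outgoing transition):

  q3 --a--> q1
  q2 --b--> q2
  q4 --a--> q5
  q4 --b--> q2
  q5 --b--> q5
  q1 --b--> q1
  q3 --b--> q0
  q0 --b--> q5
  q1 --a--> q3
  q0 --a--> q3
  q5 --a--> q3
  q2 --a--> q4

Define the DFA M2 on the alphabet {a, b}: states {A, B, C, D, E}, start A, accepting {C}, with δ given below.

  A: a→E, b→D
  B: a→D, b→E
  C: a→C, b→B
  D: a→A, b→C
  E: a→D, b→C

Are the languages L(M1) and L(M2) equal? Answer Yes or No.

No

The empty string ε is accepted by M1 but rejected by M2.
So L(M1) ≠ L(M2).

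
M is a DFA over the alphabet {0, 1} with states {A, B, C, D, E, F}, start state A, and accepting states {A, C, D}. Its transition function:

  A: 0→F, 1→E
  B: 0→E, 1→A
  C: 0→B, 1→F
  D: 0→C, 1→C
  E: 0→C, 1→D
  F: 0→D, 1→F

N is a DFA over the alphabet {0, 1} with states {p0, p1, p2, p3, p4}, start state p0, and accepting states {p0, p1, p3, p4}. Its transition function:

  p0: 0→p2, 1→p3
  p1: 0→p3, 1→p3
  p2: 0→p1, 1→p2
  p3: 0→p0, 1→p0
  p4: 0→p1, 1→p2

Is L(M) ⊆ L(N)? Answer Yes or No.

The string 110 is in L(M) but not in L(N).
So L(M) ⊄ L(N).

No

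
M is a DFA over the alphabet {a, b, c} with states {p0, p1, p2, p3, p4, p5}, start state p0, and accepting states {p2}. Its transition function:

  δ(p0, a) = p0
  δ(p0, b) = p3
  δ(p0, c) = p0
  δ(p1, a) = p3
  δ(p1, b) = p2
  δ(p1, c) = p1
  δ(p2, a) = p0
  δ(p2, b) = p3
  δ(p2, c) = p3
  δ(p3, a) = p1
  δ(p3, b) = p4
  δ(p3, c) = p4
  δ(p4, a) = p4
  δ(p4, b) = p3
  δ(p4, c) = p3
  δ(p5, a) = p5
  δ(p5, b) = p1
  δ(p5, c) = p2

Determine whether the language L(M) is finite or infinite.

State p0 is reachable from the start and can reach an accepting state, and it lies on the cycle p0 → p0.
Traversing that cycle any number of times yields accepted strings of unbounded length, so the language is infinite.

infinite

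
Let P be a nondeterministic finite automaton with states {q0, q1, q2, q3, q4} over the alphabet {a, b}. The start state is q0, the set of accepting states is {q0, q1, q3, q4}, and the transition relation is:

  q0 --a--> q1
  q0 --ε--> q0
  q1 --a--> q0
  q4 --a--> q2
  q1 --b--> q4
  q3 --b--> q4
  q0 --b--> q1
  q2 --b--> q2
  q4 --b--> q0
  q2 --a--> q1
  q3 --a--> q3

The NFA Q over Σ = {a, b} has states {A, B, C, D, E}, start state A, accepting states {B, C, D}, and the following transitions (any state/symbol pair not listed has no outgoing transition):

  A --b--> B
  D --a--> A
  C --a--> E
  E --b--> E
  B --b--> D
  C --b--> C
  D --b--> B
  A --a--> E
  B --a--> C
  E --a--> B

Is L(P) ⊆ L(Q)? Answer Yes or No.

No

The empty string ε is in L(P) but not in L(Q).
So L(P) ⊄ L(Q).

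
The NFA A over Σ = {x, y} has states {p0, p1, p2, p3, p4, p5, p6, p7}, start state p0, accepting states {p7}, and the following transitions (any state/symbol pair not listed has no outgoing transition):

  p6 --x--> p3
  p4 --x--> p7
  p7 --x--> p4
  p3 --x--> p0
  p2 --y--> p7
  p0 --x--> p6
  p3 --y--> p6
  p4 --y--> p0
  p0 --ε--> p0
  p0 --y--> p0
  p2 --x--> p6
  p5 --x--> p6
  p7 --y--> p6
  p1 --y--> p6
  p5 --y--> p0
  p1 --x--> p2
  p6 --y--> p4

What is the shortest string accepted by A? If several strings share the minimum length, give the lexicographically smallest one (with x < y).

xyx

A breadth-first search from p0 reaches an accepting state first via the path p0 → p6 → p4 → p7 on input xyx.
No string of length < 3 is accepted (BFS exhausts all shorter strings without reaching an accepting state), and xyx is the lexicographically least accepting string of length 3.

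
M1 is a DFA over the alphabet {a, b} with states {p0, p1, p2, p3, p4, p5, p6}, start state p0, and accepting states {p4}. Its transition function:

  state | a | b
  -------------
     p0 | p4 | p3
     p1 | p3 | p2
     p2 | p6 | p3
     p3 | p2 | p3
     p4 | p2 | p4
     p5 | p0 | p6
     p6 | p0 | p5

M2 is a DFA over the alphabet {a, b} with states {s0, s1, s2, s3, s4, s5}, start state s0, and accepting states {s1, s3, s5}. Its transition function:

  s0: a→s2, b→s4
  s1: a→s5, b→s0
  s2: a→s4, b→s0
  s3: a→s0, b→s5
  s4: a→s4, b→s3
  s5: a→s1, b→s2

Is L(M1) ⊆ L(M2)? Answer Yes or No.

No

The string a is in L(M1) but not in L(M2).
So L(M1) ⊄ L(M2).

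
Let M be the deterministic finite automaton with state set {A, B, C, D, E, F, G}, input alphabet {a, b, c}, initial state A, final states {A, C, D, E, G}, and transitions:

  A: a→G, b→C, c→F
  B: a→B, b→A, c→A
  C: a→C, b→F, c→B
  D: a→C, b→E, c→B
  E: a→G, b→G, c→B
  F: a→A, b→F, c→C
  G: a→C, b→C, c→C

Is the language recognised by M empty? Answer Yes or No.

The empty string ε is accepted: the run A ends in the accepting state A.
Since at least one string is accepted, L(M) is not empty.

No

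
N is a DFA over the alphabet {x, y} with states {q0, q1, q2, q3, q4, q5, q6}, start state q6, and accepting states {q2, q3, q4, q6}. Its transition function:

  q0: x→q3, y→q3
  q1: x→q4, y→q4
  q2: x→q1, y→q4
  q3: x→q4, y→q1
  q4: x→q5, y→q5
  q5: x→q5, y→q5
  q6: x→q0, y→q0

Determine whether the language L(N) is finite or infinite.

finite

The useful states (reachable from q6 and able to reach an accepting state) are {q0, q1, q3, q4, q6}.
Restricted to these states the transition graph has no cycle, so every accepting path has bounded length and L is finite.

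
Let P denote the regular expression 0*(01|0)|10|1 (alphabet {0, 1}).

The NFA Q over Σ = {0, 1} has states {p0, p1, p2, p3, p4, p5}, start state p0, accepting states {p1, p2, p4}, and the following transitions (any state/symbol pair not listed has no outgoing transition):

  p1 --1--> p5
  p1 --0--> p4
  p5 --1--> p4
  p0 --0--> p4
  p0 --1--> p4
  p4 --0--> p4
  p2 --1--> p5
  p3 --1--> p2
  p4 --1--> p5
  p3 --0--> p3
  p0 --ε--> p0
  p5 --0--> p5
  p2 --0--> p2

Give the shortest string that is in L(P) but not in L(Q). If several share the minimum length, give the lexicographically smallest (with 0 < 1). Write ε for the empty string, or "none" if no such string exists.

The string 01 is accepted by P but not by Q.
No shorter string lies in the difference, and 01 is the lexicographically first length-2 string in L(P) \ L(Q).

01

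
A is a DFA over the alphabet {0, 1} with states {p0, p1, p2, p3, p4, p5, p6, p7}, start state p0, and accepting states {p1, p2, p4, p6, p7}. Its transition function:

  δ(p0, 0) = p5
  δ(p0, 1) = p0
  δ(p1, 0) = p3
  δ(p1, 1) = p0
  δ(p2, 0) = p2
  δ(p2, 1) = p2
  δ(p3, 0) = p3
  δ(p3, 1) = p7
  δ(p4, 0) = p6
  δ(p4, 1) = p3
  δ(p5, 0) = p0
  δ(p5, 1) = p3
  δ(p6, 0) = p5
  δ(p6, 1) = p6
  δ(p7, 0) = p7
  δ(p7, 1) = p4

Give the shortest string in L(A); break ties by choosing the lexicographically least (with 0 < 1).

011

A breadth-first search from p0 reaches an accepting state first via the path p0 → p5 → p3 → p7 on input 011.
No string of length < 3 is accepted (BFS exhausts all shorter strings without reaching an accepting state), and 011 is the lexicographically least accepting string of length 3.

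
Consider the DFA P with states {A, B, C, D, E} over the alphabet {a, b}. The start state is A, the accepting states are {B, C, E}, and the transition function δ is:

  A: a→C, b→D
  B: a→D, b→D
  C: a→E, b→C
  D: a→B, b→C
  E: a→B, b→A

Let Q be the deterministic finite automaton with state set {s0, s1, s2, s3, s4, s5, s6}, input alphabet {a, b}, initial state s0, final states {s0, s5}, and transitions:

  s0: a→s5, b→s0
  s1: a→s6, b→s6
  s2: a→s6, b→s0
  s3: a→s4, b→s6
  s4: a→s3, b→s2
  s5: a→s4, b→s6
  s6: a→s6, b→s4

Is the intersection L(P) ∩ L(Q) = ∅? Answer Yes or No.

The string a is accepted by both P and Q.
Hence L(P) ∩ L(Q) ≠ ∅.

No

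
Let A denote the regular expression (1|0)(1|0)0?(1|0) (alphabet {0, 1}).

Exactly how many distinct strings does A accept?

The expression has no Kleene star, so L(A) is finite. Expanding the alternatives gives {000, 001, 010, 011, 100, 101, 110, 111, 0000, 0001, 0100, 0101, …}.
That is 8 of length 3, 8 of length 4: 16 strings in all.

16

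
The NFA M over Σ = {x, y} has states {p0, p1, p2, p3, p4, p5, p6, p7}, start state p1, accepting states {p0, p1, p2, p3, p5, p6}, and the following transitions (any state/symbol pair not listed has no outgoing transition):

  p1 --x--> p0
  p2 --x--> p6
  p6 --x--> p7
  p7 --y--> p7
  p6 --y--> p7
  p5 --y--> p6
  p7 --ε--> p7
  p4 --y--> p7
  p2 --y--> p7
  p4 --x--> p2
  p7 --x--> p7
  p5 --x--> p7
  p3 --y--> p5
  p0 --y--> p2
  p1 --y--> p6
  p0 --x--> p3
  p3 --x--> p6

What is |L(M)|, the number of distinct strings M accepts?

The useful subgraph on states {p0, p1, p2, p3, p5, p6} is acyclic, so L(M) is finite; the longest accepting path visits 5 useful states, giving maximum string length 4.
Counting accepting paths from p1 by length: 1 of length 0, 2 of length 1, 2 of length 2, 3 of length 3, 1 of length 4. Total 9.

9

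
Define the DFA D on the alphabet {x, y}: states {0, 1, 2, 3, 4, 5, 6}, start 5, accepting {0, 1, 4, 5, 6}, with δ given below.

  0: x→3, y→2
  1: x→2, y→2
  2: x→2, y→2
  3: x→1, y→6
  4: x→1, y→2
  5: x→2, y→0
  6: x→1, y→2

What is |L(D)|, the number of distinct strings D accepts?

The useful subgraph on states {0, 1, 3, 5, 6} is acyclic, so L(D) is finite; the longest accepting path visits 5 useful states, giving maximum string length 4.
Counting accepting paths from 5 by length: 1 of length 0, 1 of length 1, 2 of length 3, 1 of length 4. Total 5.

5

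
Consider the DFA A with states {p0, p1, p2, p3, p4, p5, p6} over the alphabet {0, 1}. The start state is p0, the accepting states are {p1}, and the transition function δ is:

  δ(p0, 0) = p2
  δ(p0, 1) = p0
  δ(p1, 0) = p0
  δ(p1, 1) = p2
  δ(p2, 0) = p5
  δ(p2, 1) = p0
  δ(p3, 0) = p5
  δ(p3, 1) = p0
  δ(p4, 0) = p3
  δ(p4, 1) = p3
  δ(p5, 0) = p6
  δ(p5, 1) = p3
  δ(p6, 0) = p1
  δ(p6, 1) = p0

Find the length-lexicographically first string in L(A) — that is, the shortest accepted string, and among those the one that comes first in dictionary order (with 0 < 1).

A breadth-first search from p0 reaches an accepting state first via the path p0 → p2 → p5 → p6 → p1 on input 0000.
No string of length < 4 is accepted (BFS exhausts all shorter strings without reaching an accepting state), and 0000 is the lexicographically least accepting string of length 4.

0000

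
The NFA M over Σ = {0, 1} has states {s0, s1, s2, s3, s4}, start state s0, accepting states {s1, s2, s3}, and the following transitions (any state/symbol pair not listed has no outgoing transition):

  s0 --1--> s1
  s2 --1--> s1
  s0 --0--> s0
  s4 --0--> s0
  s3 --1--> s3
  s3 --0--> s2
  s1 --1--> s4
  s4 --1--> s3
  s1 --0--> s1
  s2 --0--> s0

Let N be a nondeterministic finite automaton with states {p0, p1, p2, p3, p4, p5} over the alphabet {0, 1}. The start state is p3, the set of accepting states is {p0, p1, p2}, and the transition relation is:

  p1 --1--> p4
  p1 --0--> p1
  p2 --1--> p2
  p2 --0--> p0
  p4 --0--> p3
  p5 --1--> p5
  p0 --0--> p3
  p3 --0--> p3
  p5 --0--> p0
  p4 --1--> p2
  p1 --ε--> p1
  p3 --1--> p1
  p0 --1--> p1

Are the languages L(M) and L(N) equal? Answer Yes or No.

Yes

Exploring the product automaton M × N from the start pair (s0, p3), following both machines on each input symbol, reaches 5 state pairs: (s0, p3), (s1, p1), (s4, p4), (s3, p2), (s2, p0).
M accepts in {s1, s2, s3} and N accepts in {p0, p1, p2}. In every reachable pair the two components are either both accepting — (s1, p1), (s3, p2), (s2, p0) — or both non-accepting, so no string is accepted by exactly one of the machines: L(M) \ L(N) and L(N) \ L(M) are both empty.
Hence every string is accepted by M iff it is accepted by N, and the two languages coincide.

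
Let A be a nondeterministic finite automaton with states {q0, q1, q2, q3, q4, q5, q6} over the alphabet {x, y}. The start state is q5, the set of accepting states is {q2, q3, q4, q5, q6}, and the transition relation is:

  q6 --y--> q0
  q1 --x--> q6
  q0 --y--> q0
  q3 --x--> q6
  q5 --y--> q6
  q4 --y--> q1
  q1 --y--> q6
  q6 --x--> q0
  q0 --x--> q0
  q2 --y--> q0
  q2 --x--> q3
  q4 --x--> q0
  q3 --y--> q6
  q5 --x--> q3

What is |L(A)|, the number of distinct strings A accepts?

The useful subgraph on states {q3, q5, q6} is acyclic, so L(A) is finite; the longest accepting path visits 3 useful states, giving maximum string length 2.
Counting accepting paths from q5 by length: 1 of length 0, 2 of length 1, 2 of length 2. Total 5.

5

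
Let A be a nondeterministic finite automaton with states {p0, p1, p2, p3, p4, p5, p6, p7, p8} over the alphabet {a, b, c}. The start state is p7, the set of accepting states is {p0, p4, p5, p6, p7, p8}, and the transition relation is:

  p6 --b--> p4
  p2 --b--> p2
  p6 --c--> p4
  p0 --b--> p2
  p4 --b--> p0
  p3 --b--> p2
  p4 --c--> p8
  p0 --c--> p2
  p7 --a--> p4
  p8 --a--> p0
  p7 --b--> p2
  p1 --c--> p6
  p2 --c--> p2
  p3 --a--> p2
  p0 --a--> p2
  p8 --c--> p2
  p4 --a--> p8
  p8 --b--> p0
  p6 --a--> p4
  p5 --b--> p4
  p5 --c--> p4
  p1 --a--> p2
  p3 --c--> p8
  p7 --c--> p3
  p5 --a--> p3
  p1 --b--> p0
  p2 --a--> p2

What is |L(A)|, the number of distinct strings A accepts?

The useful subgraph on states {p0, p3, p4, p7, p8} is acyclic, so L(A) is finite; the longest accepting path visits 4 useful states, giving maximum string length 3.
Counting accepting paths from p7 by length: 1 of length 0, 1 of length 1, 4 of length 2, 6 of length 3. Total 12.

12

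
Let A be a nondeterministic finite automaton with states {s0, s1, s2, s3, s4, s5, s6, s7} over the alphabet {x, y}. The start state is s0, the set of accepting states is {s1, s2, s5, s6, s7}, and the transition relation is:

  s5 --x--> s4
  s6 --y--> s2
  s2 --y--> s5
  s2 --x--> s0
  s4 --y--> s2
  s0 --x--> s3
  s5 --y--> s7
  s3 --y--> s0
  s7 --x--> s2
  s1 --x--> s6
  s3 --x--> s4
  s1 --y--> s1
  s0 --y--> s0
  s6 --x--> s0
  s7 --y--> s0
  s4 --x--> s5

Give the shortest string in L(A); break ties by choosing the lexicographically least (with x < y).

xxx

A breadth-first search from s0 reaches an accepting state first via the path s0 → s3 → s4 → s5 on input xxx.
No string of length < 3 is accepted (BFS exhausts all shorter strings without reaching an accepting state), and xxx is the lexicographically least accepting string of length 3.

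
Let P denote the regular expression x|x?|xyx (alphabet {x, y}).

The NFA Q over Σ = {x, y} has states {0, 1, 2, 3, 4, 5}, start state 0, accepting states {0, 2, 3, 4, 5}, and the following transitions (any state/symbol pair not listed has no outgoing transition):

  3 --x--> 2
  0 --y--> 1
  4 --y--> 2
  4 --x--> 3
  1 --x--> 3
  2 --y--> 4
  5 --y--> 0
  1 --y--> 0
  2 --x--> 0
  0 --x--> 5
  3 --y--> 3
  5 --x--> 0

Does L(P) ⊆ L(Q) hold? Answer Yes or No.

Yes

Converting the expression P to a DFA (subset construction, then merging equivalent states) gives the minimal DFA with states {p0, p1, p2, p3, p4}, start state p0, accepting states {p0, p1, p4} and transitions p0: x→p1, y→p2; p1: x→p2, y→p3; p2: x→p2, y→p2; p3: x→p4, y→p2; p4: x→p2, y→p2.
Exploring the product automaton P × Q from the start pair (p0, 0), following both machines on each input symbol, reaches 10 state pairs: (p0, 0), (p1, 5), (p2, 1), (p2, 0), (p3, 0), (p2, 3), (p2, 5), (p4, 5), (p2, 2), (p2, 4).
P accepts in {p0, p1, p4} and Q accepts in {0, 2, 3, 4, 5}. The reachable pairs whose P-component is accepting are (p0, 0), (p1, 5), (p4, 5); in each of them the Q-component is accepting too, so the product for L(P) \ L(Q) (P-component accepting, Q-component rejecting) has no reachable accepting pair and the difference is empty.
Hence every string in L(P) is also in L(Q).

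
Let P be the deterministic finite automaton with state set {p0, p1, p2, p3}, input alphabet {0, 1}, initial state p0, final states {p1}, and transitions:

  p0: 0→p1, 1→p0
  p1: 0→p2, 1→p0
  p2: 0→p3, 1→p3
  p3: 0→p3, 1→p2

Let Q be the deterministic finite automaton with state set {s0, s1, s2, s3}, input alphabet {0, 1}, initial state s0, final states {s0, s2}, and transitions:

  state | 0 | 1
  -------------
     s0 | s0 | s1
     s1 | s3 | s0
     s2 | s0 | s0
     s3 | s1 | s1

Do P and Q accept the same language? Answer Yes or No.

The string 10 is accepted by P but rejected by Q.
So L(P) ≠ L(Q).

No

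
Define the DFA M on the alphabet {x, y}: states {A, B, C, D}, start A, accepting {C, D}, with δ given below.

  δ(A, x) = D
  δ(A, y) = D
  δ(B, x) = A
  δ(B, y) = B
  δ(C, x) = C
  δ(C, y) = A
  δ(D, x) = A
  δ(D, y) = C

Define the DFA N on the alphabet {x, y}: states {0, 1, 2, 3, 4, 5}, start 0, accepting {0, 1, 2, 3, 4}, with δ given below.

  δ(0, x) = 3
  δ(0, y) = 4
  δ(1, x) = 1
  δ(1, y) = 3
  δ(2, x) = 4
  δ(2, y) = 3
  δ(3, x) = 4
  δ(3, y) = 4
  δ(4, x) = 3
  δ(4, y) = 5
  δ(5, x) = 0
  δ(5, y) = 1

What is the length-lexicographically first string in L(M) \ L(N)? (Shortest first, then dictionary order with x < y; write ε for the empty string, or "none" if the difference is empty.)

yy

The string yy is accepted by M but not by N.
No shorter string lies in the difference, and yy is the lexicographically first length-2 string in L(M) \ L(N).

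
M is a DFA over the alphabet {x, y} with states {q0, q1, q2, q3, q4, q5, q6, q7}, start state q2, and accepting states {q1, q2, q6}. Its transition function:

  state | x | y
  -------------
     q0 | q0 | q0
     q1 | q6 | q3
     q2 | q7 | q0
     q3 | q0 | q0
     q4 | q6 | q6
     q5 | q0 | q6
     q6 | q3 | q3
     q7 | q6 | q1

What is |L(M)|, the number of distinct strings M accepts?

The useful subgraph on states {q1, q2, q6, q7} is acyclic, so L(M) is finite; the longest accepting path visits 4 useful states, giving maximum string length 3.
Counting accepting paths from q2 by length: 1 of length 0, 2 of length 2, 1 of length 3. Total 4.

4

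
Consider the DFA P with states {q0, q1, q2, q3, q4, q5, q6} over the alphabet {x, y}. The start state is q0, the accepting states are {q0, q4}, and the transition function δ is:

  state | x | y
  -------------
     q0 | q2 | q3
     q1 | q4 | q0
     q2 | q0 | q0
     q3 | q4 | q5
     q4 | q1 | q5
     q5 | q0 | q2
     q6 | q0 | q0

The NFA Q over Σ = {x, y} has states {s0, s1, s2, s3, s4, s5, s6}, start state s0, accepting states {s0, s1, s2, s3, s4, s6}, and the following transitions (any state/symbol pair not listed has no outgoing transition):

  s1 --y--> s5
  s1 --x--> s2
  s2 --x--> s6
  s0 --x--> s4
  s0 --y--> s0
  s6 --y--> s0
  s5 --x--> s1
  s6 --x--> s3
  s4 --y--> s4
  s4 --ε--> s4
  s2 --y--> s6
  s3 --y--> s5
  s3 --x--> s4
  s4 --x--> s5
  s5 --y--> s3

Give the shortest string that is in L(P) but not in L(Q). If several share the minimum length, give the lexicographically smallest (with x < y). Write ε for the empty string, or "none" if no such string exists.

The string xx is accepted by P but not by Q.
No shorter string lies in the difference, and xx is the lexicographically first length-2 string in L(P) \ L(Q).

xx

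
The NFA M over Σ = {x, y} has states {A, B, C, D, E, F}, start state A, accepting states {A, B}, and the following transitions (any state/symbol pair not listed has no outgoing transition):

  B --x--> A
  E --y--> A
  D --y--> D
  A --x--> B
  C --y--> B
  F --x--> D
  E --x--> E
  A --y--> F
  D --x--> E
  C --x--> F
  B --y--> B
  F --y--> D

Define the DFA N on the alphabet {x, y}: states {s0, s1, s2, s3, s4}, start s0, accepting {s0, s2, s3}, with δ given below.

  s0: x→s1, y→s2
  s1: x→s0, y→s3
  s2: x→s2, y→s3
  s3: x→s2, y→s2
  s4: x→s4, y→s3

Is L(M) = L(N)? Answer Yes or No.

The string x is accepted by M but rejected by N.
So L(M) ≠ L(N).

No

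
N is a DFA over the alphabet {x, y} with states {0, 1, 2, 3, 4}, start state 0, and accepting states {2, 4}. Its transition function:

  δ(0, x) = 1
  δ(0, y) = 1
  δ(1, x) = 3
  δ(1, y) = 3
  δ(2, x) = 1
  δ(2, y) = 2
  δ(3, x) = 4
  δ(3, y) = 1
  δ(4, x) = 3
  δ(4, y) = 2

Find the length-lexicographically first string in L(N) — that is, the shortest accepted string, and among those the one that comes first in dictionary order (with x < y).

A breadth-first search from 0 reaches an accepting state first via the path 0 → 1 → 3 → 4 on input xxx.
No string of length < 3 is accepted (BFS exhausts all shorter strings without reaching an accepting state), and xxx is the lexicographically least accepting string of length 3.

xxx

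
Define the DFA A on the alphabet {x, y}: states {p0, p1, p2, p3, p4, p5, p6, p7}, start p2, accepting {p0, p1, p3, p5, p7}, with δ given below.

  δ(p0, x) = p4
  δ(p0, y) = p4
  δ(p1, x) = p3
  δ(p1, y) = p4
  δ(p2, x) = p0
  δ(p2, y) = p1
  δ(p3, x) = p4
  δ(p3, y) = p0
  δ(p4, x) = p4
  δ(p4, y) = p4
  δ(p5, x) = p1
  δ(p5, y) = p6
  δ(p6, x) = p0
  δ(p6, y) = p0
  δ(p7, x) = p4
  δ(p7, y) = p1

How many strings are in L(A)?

4

The useful subgraph on states {p0, p1, p2, p3} is acyclic, so L(A) is finite; the longest accepting path visits 4 useful states, giving maximum string length 3.
Counting accepting paths from p2 by length: 2 of length 1, 1 of length 2, 1 of length 3. Total 4.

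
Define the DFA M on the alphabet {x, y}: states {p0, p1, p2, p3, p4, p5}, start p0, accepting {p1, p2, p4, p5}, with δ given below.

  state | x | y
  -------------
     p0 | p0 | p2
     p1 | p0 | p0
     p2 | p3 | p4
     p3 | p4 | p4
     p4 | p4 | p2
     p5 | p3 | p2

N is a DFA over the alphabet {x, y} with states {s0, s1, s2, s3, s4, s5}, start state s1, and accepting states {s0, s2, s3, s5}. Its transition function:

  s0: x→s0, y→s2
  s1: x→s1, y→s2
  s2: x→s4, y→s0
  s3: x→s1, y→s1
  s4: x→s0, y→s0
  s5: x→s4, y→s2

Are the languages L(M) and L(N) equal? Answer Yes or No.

Exploring the product automaton M × N from the start pair (p0, s1), following both machines on each input symbol, reaches 4 state pairs: (p0, s1), (p2, s2), (p3, s4), (p4, s0).
M accepts in {p1, p2, p4, p5} and N accepts in {s0, s2, s3, s5}. In every reachable pair the two components are either both accepting — (p2, s2), (p4, s0) — or both non-accepting, so no string is accepted by exactly one of the machines: L(M) \ L(N) and L(N) \ L(M) are both empty.
Hence every string is accepted by M iff it is accepted by N, and the two languages coincide.

Yes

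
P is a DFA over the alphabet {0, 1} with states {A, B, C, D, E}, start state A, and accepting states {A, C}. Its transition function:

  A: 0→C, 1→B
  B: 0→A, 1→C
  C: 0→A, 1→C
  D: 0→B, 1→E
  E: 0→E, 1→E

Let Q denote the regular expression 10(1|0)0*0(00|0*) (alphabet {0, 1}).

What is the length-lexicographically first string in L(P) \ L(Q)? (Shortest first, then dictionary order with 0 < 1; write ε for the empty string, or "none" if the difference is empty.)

ε

The empty string ε is accepted by P but not by Q.
Since ε is the unique shortest string, it is the required witness.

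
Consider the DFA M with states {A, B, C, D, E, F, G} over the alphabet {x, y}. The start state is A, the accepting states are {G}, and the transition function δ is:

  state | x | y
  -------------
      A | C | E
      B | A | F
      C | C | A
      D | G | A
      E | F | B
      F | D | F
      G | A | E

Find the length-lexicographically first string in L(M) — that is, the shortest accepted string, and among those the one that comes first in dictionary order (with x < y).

yxxx

A breadth-first search from A reaches an accepting state first via the path A → E → F → D → G on input yxxx.
No string of length < 4 is accepted (BFS exhausts all shorter strings without reaching an accepting state), and yxxx is the lexicographically least accepting string of length 4.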